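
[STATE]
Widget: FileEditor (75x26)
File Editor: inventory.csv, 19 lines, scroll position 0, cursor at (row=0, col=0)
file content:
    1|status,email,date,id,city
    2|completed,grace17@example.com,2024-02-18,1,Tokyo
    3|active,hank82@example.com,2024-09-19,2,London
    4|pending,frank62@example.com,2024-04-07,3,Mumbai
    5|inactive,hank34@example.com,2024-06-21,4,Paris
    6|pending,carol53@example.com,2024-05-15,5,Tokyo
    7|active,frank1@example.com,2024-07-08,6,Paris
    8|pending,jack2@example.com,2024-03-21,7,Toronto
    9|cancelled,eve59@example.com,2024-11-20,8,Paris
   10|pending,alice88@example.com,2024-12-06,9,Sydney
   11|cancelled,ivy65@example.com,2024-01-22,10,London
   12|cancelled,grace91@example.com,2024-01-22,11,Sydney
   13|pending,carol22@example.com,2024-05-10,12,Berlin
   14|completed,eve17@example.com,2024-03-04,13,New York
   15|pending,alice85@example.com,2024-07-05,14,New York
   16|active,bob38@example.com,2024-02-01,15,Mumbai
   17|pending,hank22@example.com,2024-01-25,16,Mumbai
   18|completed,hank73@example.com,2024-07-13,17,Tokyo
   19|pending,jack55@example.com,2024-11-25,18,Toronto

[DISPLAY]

█tatus,email,date,id,city                                                 ▲
completed,grace17@example.com,2024-02-18,1,Tokyo                          █
active,hank82@example.com,2024-09-19,2,London                             ░
pending,frank62@example.com,2024-04-07,3,Mumbai                           ░
inactive,hank34@example.com,2024-06-21,4,Paris                            ░
pending,carol53@example.com,2024-05-15,5,Tokyo                            ░
active,frank1@example.com,2024-07-08,6,Paris                              ░
pending,jack2@example.com,2024-03-21,7,Toronto                            ░
cancelled,eve59@example.com,2024-11-20,8,Paris                            ░
pending,alice88@example.com,2024-12-06,9,Sydney                           ░
cancelled,ivy65@example.com,2024-01-22,10,London                          ░
cancelled,grace91@example.com,2024-01-22,11,Sydney                        ░
pending,carol22@example.com,2024-05-10,12,Berlin                          ░
completed,eve17@example.com,2024-03-04,13,New York                        ░
pending,alice85@example.com,2024-07-05,14,New York                        ░
active,bob38@example.com,2024-02-01,15,Mumbai                             ░
pending,hank22@example.com,2024-01-25,16,Mumbai                           ░
completed,hank73@example.com,2024-07-13,17,Tokyo                          ░
pending,jack55@example.com,2024-11-25,18,Toronto                          ░
                                                                          ░
                                                                          ░
                                                                          ░
                                                                          ░
                                                                          ░
                                                                          ░
                                                                          ▼


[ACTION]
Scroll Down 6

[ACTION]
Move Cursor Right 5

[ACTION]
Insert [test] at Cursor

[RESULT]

statutest█,email,date,id,city                                             ▲
completed,grace17@example.com,2024-02-18,1,Tokyo                          █
active,hank82@example.com,2024-09-19,2,London                             ░
pending,frank62@example.com,2024-04-07,3,Mumbai                           ░
inactive,hank34@example.com,2024-06-21,4,Paris                            ░
pending,carol53@example.com,2024-05-15,5,Tokyo                            ░
active,frank1@example.com,2024-07-08,6,Paris                              ░
pending,jack2@example.com,2024-03-21,7,Toronto                            ░
cancelled,eve59@example.com,2024-11-20,8,Paris                            ░
pending,alice88@example.com,2024-12-06,9,Sydney                           ░
cancelled,ivy65@example.com,2024-01-22,10,London                          ░
cancelled,grace91@example.com,2024-01-22,11,Sydney                        ░
pending,carol22@example.com,2024-05-10,12,Berlin                          ░
completed,eve17@example.com,2024-03-04,13,New York                        ░
pending,alice85@example.com,2024-07-05,14,New York                        ░
active,bob38@example.com,2024-02-01,15,Mumbai                             ░
pending,hank22@example.com,2024-01-25,16,Mumbai                           ░
completed,hank73@example.com,2024-07-13,17,Tokyo                          ░
pending,jack55@example.com,2024-11-25,18,Toronto                          ░
                                                                          ░
                                                                          ░
                                                                          ░
                                                                          ░
                                                                          ░
                                                                          ░
                                                                          ▼


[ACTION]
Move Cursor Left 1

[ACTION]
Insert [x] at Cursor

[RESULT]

statutesx█s,email,date,id,city                                            ▲
completed,grace17@example.com,2024-02-18,1,Tokyo                          █
active,hank82@example.com,2024-09-19,2,London                             ░
pending,frank62@example.com,2024-04-07,3,Mumbai                           ░
inactive,hank34@example.com,2024-06-21,4,Paris                            ░
pending,carol53@example.com,2024-05-15,5,Tokyo                            ░
active,frank1@example.com,2024-07-08,6,Paris                              ░
pending,jack2@example.com,2024-03-21,7,Toronto                            ░
cancelled,eve59@example.com,2024-11-20,8,Paris                            ░
pending,alice88@example.com,2024-12-06,9,Sydney                           ░
cancelled,ivy65@example.com,2024-01-22,10,London                          ░
cancelled,grace91@example.com,2024-01-22,11,Sydney                        ░
pending,carol22@example.com,2024-05-10,12,Berlin                          ░
completed,eve17@example.com,2024-03-04,13,New York                        ░
pending,alice85@example.com,2024-07-05,14,New York                        ░
active,bob38@example.com,2024-02-01,15,Mumbai                             ░
pending,hank22@example.com,2024-01-25,16,Mumbai                           ░
completed,hank73@example.com,2024-07-13,17,Tokyo                          ░
pending,jack55@example.com,2024-11-25,18,Toronto                          ░
                                                                          ░
                                                                          ░
                                                                          ░
                                                                          ░
                                                                          ░
                                                                          ░
                                                                          ▼


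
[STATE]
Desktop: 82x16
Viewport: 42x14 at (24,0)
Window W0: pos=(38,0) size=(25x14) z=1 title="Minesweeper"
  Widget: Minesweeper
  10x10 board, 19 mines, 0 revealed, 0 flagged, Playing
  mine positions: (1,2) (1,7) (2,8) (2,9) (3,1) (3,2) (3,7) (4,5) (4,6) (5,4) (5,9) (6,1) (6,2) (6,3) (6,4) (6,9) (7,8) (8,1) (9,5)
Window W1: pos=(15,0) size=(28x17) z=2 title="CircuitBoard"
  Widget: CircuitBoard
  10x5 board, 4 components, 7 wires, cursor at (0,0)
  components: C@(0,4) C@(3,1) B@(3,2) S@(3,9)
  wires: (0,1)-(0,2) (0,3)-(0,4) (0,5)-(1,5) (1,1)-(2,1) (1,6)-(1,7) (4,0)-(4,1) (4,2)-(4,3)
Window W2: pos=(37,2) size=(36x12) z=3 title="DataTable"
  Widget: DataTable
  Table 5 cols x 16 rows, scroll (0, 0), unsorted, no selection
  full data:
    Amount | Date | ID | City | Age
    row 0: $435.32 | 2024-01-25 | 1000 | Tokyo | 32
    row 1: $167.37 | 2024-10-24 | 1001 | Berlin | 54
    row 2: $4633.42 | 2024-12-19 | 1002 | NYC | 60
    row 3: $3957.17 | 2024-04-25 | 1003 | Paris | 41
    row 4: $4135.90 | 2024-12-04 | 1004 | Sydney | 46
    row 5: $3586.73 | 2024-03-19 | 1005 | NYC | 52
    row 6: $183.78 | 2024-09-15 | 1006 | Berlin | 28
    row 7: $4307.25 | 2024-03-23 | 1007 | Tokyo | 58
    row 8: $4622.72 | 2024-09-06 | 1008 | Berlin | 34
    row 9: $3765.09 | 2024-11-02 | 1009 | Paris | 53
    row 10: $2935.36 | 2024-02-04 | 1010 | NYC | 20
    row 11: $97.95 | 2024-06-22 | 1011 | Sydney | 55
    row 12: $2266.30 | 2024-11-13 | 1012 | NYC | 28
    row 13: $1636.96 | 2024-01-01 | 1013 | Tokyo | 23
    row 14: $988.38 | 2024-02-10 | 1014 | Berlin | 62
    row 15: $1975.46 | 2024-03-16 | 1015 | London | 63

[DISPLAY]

━━━━━━━━━━━━━━━━━━┓━━━━━━━━━━━━━━━━━━━┓   
Board             ┃esweeper           ┃   
─────────────┏━━━━━━━━━━━━━━━━━━━━━━━━━━━━
 3 4 5 6 7 8 ┃ DataTable                  
· ─ ·   · ─ C┠────────────────────────────
             ┃Amount  │Date      │ID  │Cit
·            ┃────────┼──────────┼────┼───
│            ┃$435.32 │2024-01-25│1000│Tok
·            ┃$167.37 │2024-10-24│1001│Ber
             ┃$4633.42│2024-12-19│1002│NYC
C   B        ┃$3957.17│2024-04-25│1003│Par
             ┃$4135.90│2024-12-04│1004│Syd
·   · ─ ·    ┃$3586.73│2024-03-19│1005│NYC
(0,0)        ┗━━━━━━━━━━━━━━━━━━━━━━━━━━━━


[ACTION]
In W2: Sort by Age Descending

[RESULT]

━━━━━━━━━━━━━━━━━━┓━━━━━━━━━━━━━━━━━━━┓   
Board             ┃esweeper           ┃   
─────────────┏━━━━━━━━━━━━━━━━━━━━━━━━━━━━
 3 4 5 6 7 8 ┃ DataTable                  
· ─ ·   · ─ C┠────────────────────────────
             ┃Amount  │Date      │ID  │Cit
·            ┃────────┼──────────┼────┼───
│            ┃$1975.46│2024-03-16│1015│Lon
·            ┃$988.38 │2024-02-10│1014│Ber
             ┃$4633.42│2024-12-19│1002│NYC
C   B        ┃$4307.25│2024-03-23│1007│Tok
             ┃$97.95  │2024-06-22│1011│Syd
·   · ─ ·    ┃$167.37 │2024-10-24│1001│Ber
(0,0)        ┗━━━━━━━━━━━━━━━━━━━━━━━━━━━━


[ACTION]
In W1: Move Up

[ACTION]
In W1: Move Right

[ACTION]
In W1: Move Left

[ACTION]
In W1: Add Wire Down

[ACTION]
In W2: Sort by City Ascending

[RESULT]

━━━━━━━━━━━━━━━━━━┓━━━━━━━━━━━━━━━━━━━┓   
Board             ┃esweeper           ┃   
─────────────┏━━━━━━━━━━━━━━━━━━━━━━━━━━━━
 3 4 5 6 7 8 ┃ DataTable                  
· ─ ·   · ─ C┠────────────────────────────
             ┃Amount  │Date      │ID  │Cit
·            ┃────────┼──────────┼────┼───
│            ┃$988.38 │2024-02-10│1014│Ber
·            ┃$167.37 │2024-10-24│1001│Ber
             ┃$4622.72│2024-09-06│1008│Ber
C   B        ┃$183.78 │2024-09-15│1006│Ber
             ┃$1975.46│2024-03-16│1015│Lon
·   · ─ ·    ┃$4633.42│2024-12-19│1002│NYC
(0,0)        ┗━━━━━━━━━━━━━━━━━━━━━━━━━━━━


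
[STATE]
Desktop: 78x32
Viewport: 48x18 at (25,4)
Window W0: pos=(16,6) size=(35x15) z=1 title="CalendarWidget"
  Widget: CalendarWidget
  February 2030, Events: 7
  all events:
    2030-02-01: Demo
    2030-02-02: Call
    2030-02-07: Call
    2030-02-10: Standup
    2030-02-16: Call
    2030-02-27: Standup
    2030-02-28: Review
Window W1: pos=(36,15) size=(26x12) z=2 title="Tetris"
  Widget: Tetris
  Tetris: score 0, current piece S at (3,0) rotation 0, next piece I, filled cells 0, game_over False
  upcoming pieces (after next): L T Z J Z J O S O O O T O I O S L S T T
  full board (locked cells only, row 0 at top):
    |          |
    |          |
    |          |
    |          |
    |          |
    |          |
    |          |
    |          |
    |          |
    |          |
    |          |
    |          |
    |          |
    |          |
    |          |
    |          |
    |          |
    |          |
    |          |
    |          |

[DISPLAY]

                                                
                                                
━━━━━━━━━━━━━━━━━━━━━━━━━┓                      
rWidget                  ┃                      
─────────────────────────┨                      
  February 2030          ┃                      
 Th Fr Sa Su             ┃                      
     1*  2*  3           ┃                      
  7*  8  9 10*           ┃                      
 14 15 16* 17            ┃                      
 21 22 23 24             ┃                      
* 28*      ┏━━━━━━━━━━━━━━━━━━━━━━━━┓           
           ┃ Tetris                 ┃           
           ┠────────────────────────┨           
           ┃          │Next:        ┃           
           ┃          │████         ┃           
━━━━━━━━━━━┃          │             ┃           
           ┃          │             ┃           


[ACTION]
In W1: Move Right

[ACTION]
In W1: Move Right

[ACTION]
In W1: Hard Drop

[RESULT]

                                                
                                                
━━━━━━━━━━━━━━━━━━━━━━━━━┓                      
rWidget                  ┃                      
─────────────────────────┨                      
  February 2030          ┃                      
 Th Fr Sa Su             ┃                      
     1*  2*  3           ┃                      
  7*  8  9 10*           ┃                      
 14 15 16* 17            ┃                      
 21 22 23 24             ┃                      
* 28*      ┏━━━━━━━━━━━━━━━━━━━━━━━━┓           
           ┃ Tetris                 ┃           
           ┠────────────────────────┨           
           ┃          │Next:        ┃           
           ┃          │  ▒          ┃           
━━━━━━━━━━━┃          │▒▒▒          ┃           
           ┃          │             ┃           


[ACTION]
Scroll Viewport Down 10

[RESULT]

 21 22 23 24             ┃                      
* 28*      ┏━━━━━━━━━━━━━━━━━━━━━━━━┓           
           ┃ Tetris                 ┃           
           ┠────────────────────────┨           
           ┃          │Next:        ┃           
           ┃          │  ▒          ┃           
━━━━━━━━━━━┃          │▒▒▒          ┃           
           ┃          │             ┃           
           ┃          │             ┃           
           ┃          │             ┃           
           ┃      ░░  │Score:       ┃           
           ┃     ░░   │0            ┃           
           ┗━━━━━━━━━━━━━━━━━━━━━━━━┛           
                                                
                                                
                                                
                                                
                                                


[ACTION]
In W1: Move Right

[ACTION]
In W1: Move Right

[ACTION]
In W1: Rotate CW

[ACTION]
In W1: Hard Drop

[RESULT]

 21 22 23 24             ┃                      
* 28*      ┏━━━━━━━━━━━━━━━━━━━━━━━━┓           
           ┃ Tetris                 ┃           
           ┠────────────────────────┨           
           ┃          │Next:        ┃           
           ┃          │ ▒           ┃           
━━━━━━━━━━━┃          │▒▒▒          ┃           
           ┃     █    │             ┃           
           ┃     █    │             ┃           
           ┃     █    │             ┃           
           ┃     █░░  │Score:       ┃           
           ┃     ░░   │0            ┃           
           ┗━━━━━━━━━━━━━━━━━━━━━━━━┛           
                                                
                                                
                                                
                                                
                                                


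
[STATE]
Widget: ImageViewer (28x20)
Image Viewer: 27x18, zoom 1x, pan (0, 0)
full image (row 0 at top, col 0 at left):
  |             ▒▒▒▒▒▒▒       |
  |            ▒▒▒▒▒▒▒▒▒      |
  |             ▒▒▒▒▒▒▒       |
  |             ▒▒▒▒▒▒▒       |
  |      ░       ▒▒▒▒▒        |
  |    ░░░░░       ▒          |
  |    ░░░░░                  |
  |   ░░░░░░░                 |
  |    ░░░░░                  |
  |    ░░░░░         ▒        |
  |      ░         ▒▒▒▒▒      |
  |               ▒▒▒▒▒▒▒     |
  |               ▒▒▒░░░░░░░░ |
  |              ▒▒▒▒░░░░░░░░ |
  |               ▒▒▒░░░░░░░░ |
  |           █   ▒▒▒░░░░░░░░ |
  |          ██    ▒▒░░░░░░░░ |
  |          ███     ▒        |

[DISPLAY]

             ▒▒▒▒▒▒▒        
            ▒▒▒▒▒▒▒▒▒       
             ▒▒▒▒▒▒▒        
             ▒▒▒▒▒▒▒        
      ░       ▒▒▒▒▒         
    ░░░░░       ▒           
    ░░░░░                   
   ░░░░░░░                  
    ░░░░░                   
    ░░░░░         ▒         
      ░         ▒▒▒▒▒       
               ▒▒▒▒▒▒▒      
               ▒▒▒░░░░░░░░  
              ▒▒▒▒░░░░░░░░  
               ▒▒▒░░░░░░░░  
           █   ▒▒▒░░░░░░░░  
          ██    ▒▒░░░░░░░░  
          ███     ▒         
                            
                            


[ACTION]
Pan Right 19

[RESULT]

▒                           
▒▒                          
▒                           
▒                           
                            
                            
                            
                            
                            
                            
▒▒                          
▒▒▒                         
░░░░░░░                     
░░░░░░░                     
░░░░░░░                     
░░░░░░░                     
░░░░░░░                     
                            
                            
                            


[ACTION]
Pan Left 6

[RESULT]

▒▒▒▒▒▒▒                     
▒▒▒▒▒▒▒▒                    
▒▒▒▒▒▒▒                     
▒▒▒▒▒▒▒                     
 ▒▒▒▒▒                      
   ▒                        
                            
                            
                            
     ▒                      
   ▒▒▒▒▒                    
  ▒▒▒▒▒▒▒                   
  ▒▒▒░░░░░░░░               
 ▒▒▒▒░░░░░░░░               
  ▒▒▒░░░░░░░░               
  ▒▒▒░░░░░░░░               
   ▒▒░░░░░░░░               
     ▒                      
                            
                            


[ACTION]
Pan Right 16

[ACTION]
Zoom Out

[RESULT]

                            
                            
                            
                            
                            
                            
                            
                            
                            
                            
                            
                            
                            
                            
                            
                            
                            
                            
                            
                            


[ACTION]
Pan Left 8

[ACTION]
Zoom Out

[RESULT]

                            
                            
                            
                            
                            
                            
                            
                            
                            
                            
                            
▒                           
░░░░░                       
░░░░░                       
░░░░░                       
░░░░░                       
░░░░░                       
                            
                            
                            


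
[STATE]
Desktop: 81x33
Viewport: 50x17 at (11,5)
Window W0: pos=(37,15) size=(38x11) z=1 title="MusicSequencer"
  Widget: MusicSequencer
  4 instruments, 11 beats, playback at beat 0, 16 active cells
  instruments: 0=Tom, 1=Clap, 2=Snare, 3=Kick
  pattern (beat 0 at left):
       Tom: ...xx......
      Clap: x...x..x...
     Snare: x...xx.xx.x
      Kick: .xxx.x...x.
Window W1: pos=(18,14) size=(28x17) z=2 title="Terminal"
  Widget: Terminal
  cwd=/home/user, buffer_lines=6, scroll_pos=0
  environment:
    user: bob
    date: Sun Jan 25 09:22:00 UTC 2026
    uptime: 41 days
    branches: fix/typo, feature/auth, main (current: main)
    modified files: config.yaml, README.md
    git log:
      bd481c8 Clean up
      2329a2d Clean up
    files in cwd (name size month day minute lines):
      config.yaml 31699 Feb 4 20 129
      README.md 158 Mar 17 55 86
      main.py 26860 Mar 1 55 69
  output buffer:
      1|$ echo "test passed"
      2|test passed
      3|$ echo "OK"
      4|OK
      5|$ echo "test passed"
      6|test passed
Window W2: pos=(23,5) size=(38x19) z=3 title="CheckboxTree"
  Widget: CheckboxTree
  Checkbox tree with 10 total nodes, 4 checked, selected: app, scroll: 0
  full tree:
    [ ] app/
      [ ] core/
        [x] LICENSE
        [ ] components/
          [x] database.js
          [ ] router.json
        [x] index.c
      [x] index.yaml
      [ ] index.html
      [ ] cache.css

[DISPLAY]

            ┏━━━━━━━━━━━━━━━━━━━━━━━━━━━━━━━━━━━━┓
            ┃ CheckboxTree                       ┃
            ┠────────────────────────────────────┨
            ┃>[-] app/                           ┃
            ┃   [-] core/                        ┃
            ┃     [x] LICENSE                    ┃
            ┃     [-] components/                ┃
            ┃       [x] database.js              ┃
            ┃       [ ] router.json              ┃
       ┏━━━━┃     [x] index.c                    ┃
       ┃ Ter┃   [x] index.yaml                   ┃
       ┠────┃   [ ] index.html                   ┃
       ┃$ ec┃   [ ] cache.css                    ┃
       ┃test┃                                    ┃
       ┃$ ec┃                                    ┃
       ┃OK  ┃                                    ┃
       ┃$ ec┃                                    ┃


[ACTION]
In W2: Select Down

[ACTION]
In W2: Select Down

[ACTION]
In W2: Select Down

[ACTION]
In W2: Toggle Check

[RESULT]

            ┏━━━━━━━━━━━━━━━━━━━━━━━━━━━━━━━━━━━━┓
            ┃ CheckboxTree                       ┃
            ┠────────────────────────────────────┨
            ┃ [-] app/                           ┃
            ┃   [x] core/                        ┃
            ┃     [x] LICENSE                    ┃
            ┃>    [x] components/                ┃
            ┃       [x] database.js              ┃
            ┃       [x] router.json              ┃
       ┏━━━━┃     [x] index.c                    ┃
       ┃ Ter┃   [x] index.yaml                   ┃
       ┠────┃   [ ] index.html                   ┃
       ┃$ ec┃   [ ] cache.css                    ┃
       ┃test┃                                    ┃
       ┃$ ec┃                                    ┃
       ┃OK  ┃                                    ┃
       ┃$ ec┃                                    ┃


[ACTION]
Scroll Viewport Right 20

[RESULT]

━━━━━━━━━━━━━━━━━━━━━━━━━━━━━┓                    
oxTree                       ┃                    
─────────────────────────────┨                    
p/                           ┃                    
core/                        ┃                    
] LICENSE                    ┃                    
] components/                ┃                    
[x] database.js              ┃                    
[x] router.json              ┃                    
] index.c                    ┃                    
index.yaml                   ┃━━━━━━━━━━━━━┓      
index.html                   ┃             ┃      
cache.css                    ┃─────────────┨      
                             ┃             ┃      
                             ┃             ┃      
                             ┃             ┃      
                             ┃             ┃      


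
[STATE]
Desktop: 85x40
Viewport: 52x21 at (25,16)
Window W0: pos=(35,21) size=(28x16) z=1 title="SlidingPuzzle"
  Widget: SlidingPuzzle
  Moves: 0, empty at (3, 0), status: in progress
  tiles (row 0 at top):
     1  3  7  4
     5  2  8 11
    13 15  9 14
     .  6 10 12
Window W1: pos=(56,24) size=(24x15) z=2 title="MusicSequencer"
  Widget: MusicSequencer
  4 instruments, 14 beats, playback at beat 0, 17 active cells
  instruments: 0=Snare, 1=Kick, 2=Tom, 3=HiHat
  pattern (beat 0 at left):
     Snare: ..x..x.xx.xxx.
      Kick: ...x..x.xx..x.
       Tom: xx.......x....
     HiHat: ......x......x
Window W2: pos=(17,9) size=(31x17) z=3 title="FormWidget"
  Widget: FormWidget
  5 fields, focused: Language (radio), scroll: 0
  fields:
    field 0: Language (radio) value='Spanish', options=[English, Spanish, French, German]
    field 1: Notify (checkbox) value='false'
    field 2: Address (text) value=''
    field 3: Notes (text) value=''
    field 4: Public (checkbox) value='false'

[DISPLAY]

c:     [ ]            ┃                             
                      ┃                             
                      ┃                             
                      ┃                             
                      ┃                             
                      ┃━━━━━━━━━━━━━━┓              
                      ┃le            ┃              
                      ┃──────────────┨              
                      ┃───┬────┏━━━━━━━━━━━━━━━━━━━━
━━━━━━━━━━━━━━━━━━━━━━┛ 7 │  4 ┃ MusicSequencer     
          ┃├────┼────┼────┼────┠────────────────────
          ┃│  5 │  2 │  8 │ 11 ┃      ▼1234567890123
          ┃├────┼────┼────┼────┃ Snare··█··█·██·███·
          ┃│ 13 │ 15 │  9 │ 14 ┃  Kick···█··█·██··█·
          ┃├────┼────┼────┼────┃   Tom██·······█····
          ┃│    │  6 │ 10 │ 12 ┃ HiHat······█······█
          ┃└────┴────┴────┴────┃                    
          ┃Moves: 0            ┃                    
          ┃                    ┃                    
          ┃                    ┃                    
          ┗━━━━━━━━━━━━━━━━━━━━┃                    


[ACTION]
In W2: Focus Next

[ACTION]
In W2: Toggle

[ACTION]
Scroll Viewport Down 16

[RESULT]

                      ┃                             
                      ┃                             
                      ┃━━━━━━━━━━━━━━┓              
                      ┃le            ┃              
                      ┃──────────────┨              
                      ┃───┬────┏━━━━━━━━━━━━━━━━━━━━
━━━━━━━━━━━━━━━━━━━━━━┛ 7 │  4 ┃ MusicSequencer     
          ┃├────┼────┼────┼────┠────────────────────
          ┃│  5 │  2 │  8 │ 11 ┃      ▼1234567890123
          ┃├────┼────┼────┼────┃ Snare··█··█·██·███·
          ┃│ 13 │ 15 │  9 │ 14 ┃  Kick···█··█·██··█·
          ┃├────┼────┼────┼────┃   Tom██·······█····
          ┃│    │  6 │ 10 │ 12 ┃ HiHat······█······█
          ┃└────┴────┴────┴────┃                    
          ┃Moves: 0            ┃                    
          ┃                    ┃                    
          ┃                    ┃                    
          ┗━━━━━━━━━━━━━━━━━━━━┃                    
                               ┃                    
                               ┗━━━━━━━━━━━━━━━━━━━━
                                                    


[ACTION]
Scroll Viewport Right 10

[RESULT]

              ┃                                     
              ┃                                     
              ┃━━━━━━━━━━━━━━┓                      
              ┃le            ┃                      
              ┃──────────────┨                      
              ┃───┬────┏━━━━━━━━━━━━━━━━━━━━━━┓     
━━━━━━━━━━━━━━┛ 7 │  4 ┃ MusicSequencer       ┃     
  ┃├────┼────┼────┼────┠──────────────────────┨     
  ┃│  5 │  2 │  8 │ 11 ┃      ▼1234567890123  ┃     
  ┃├────┼────┼────┼────┃ Snare··█··█·██·███·  ┃     
  ┃│ 13 │ 15 │  9 │ 14 ┃  Kick···█··█·██··█·  ┃     
  ┃├────┼────┼────┼────┃   Tom██·······█····  ┃     
  ┃│    │  6 │ 10 │ 12 ┃ HiHat······█······█  ┃     
  ┃└────┴────┴────┴────┃                      ┃     
  ┃Moves: 0            ┃                      ┃     
  ┃                    ┃                      ┃     
  ┃                    ┃                      ┃     
  ┗━━━━━━━━━━━━━━━━━━━━┃                      ┃     
                       ┃                      ┃     
                       ┗━━━━━━━━━━━━━━━━━━━━━━┛     
                                                    


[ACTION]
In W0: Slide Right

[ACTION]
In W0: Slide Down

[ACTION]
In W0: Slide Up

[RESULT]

              ┃                                     
              ┃                                     
              ┃━━━━━━━━━━━━━━┓                      
              ┃le            ┃                      
              ┃──────────────┨                      
              ┃───┬────┏━━━━━━━━━━━━━━━━━━━━━━┓     
━━━━━━━━━━━━━━┛ 7 │  4 ┃ MusicSequencer       ┃     
  ┃├────┼────┼────┼────┠──────────────────────┨     
  ┃│  5 │  2 │  8 │ 11 ┃      ▼1234567890123  ┃     
  ┃├────┼────┼────┼────┃ Snare··█··█·██·███·  ┃     
  ┃│ 13 │ 15 │  9 │ 14 ┃  Kick···█··█·██··█·  ┃     
  ┃├────┼────┼────┼────┃   Tom██·······█····  ┃     
  ┃│    │  6 │ 10 │ 12 ┃ HiHat······█······█  ┃     
  ┃└────┴────┴────┴────┃                      ┃     
  ┃Moves: 2            ┃                      ┃     
  ┃                    ┃                      ┃     
  ┃                    ┃                      ┃     
  ┗━━━━━━━━━━━━━━━━━━━━┃                      ┃     
                       ┃                      ┃     
                       ┗━━━━━━━━━━━━━━━━━━━━━━┛     
                                                    


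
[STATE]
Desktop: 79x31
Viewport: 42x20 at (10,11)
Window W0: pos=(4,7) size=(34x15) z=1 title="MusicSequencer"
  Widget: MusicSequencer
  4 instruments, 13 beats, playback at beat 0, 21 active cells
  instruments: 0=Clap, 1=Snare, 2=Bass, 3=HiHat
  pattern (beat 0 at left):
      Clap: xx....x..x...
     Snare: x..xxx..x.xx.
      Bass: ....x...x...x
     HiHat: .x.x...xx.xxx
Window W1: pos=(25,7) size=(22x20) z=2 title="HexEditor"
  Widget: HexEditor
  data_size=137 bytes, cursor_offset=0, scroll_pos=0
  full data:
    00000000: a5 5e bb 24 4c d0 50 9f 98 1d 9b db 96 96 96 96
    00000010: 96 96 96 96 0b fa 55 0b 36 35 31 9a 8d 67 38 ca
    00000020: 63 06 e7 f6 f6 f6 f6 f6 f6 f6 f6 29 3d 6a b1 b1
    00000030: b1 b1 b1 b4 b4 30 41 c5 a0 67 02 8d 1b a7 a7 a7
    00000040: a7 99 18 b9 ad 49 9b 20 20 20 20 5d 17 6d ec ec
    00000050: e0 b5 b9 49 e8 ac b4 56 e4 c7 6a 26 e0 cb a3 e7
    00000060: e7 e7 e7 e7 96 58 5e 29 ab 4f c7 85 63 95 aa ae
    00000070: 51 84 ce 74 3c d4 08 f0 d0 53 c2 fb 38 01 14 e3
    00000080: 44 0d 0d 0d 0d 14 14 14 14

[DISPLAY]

p██····█··█··· ┃00000010  96 96 96 9┃     
e█··███··█·██· ┃00000020  63 06 e7 f┃     
s····█···█···█ ┃00000030  b1 b1 b1 b┃     
t·█·█···██·███ ┃00000040  a7 99 18 b┃     
               ┃00000050  e0 b5 b9 4┃     
               ┃00000060  e7 e7 e7 e┃     
               ┃00000070  51 84 ce 7┃     
               ┃00000080  44 0d 0d 0┃     
               ┃                    ┃     
               ┃                    ┃     
━━━━━━━━━━━━━━━┃                    ┃     
               ┃                    ┃     
               ┃                    ┃     
               ┃                    ┃     
               ┃                    ┃     
               ┗━━━━━━━━━━━━━━━━━━━━┛     
                                          
                                          
                                          
                                          


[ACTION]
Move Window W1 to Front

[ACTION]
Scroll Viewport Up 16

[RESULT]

                                          
                                          
                                          
                                          
                                          
                                          
                                          
━━━━━━━━━━━━━━━┏━━━━━━━━━━━━━━━━━━━━┓     
cSequencer     ┃ HexEditor          ┃     
───────────────┠────────────────────┨     
 ▼123456789012 ┃00000000  A5 5e bb 2┃     
p██····█··█··· ┃00000010  96 96 96 9┃     
e█··███··█·██· ┃00000020  63 06 e7 f┃     
s····█···█···█ ┃00000030  b1 b1 b1 b┃     
t·█·█···██·███ ┃00000040  a7 99 18 b┃     
               ┃00000050  e0 b5 b9 4┃     
               ┃00000060  e7 e7 e7 e┃     
               ┃00000070  51 84 ce 7┃     
               ┃00000080  44 0d 0d 0┃     
               ┃                    ┃     


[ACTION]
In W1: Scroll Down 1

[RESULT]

                                          
                                          
                                          
                                          
                                          
                                          
                                          
━━━━━━━━━━━━━━━┏━━━━━━━━━━━━━━━━━━━━┓     
cSequencer     ┃ HexEditor          ┃     
───────────────┠────────────────────┨     
 ▼123456789012 ┃00000010  96 96 96 9┃     
p██····█··█··· ┃00000020  63 06 e7 f┃     
e█··███··█·██· ┃00000030  b1 b1 b1 b┃     
s····█···█···█ ┃00000040  a7 99 18 b┃     
t·█·█···██·███ ┃00000050  e0 b5 b9 4┃     
               ┃00000060  e7 e7 e7 e┃     
               ┃00000070  51 84 ce 7┃     
               ┃00000080  44 0d 0d 0┃     
               ┃                    ┃     
               ┃                    ┃     


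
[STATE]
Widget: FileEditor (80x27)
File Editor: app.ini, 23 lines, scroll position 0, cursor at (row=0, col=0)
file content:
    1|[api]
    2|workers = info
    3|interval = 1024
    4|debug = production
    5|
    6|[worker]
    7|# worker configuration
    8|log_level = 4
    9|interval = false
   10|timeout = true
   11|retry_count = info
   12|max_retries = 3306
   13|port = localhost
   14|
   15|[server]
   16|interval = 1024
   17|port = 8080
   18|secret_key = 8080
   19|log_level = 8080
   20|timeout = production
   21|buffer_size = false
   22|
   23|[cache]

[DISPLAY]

█api]                                                                          ▲
workers = info                                                                 █
interval = 1024                                                                ░
debug = production                                                             ░
                                                                               ░
[worker]                                                                       ░
# worker configuration                                                         ░
log_level = 4                                                                  ░
interval = false                                                               ░
timeout = true                                                                 ░
retry_count = info                                                             ░
max_retries = 3306                                                             ░
port = localhost                                                               ░
                                                                               ░
[server]                                                                       ░
interval = 1024                                                                ░
port = 8080                                                                    ░
secret_key = 8080                                                              ░
log_level = 8080                                                               ░
timeout = production                                                           ░
buffer_size = false                                                            ░
                                                                               ░
[cache]                                                                        ░
                                                                               ░
                                                                               ░
                                                                               ░
                                                                               ▼


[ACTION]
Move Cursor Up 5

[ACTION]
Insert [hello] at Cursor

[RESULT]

hello█api]                                                                     ▲
workers = info                                                                 █
interval = 1024                                                                ░
debug = production                                                             ░
                                                                               ░
[worker]                                                                       ░
# worker configuration                                                         ░
log_level = 4                                                                  ░
interval = false                                                               ░
timeout = true                                                                 ░
retry_count = info                                                             ░
max_retries = 3306                                                             ░
port = localhost                                                               ░
                                                                               ░
[server]                                                                       ░
interval = 1024                                                                ░
port = 8080                                                                    ░
secret_key = 8080                                                              ░
log_level = 8080                                                               ░
timeout = production                                                           ░
buffer_size = false                                                            ░
                                                                               ░
[cache]                                                                        ░
                                                                               ░
                                                                               ░
                                                                               ░
                                                                               ▼


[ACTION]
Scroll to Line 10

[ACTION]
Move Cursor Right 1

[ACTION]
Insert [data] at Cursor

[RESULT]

hello[data█pi]                                                                 ▲
workers = info                                                                 █
interval = 1024                                                                ░
debug = production                                                             ░
                                                                               ░
[worker]                                                                       ░
# worker configuration                                                         ░
log_level = 4                                                                  ░
interval = false                                                               ░
timeout = true                                                                 ░
retry_count = info                                                             ░
max_retries = 3306                                                             ░
port = localhost                                                               ░
                                                                               ░
[server]                                                                       ░
interval = 1024                                                                ░
port = 8080                                                                    ░
secret_key = 8080                                                              ░
log_level = 8080                                                               ░
timeout = production                                                           ░
buffer_size = false                                                            ░
                                                                               ░
[cache]                                                                        ░
                                                                               ░
                                                                               ░
                                                                               ░
                                                                               ▼
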